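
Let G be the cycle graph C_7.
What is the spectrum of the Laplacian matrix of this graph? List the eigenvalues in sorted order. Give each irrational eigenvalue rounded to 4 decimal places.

The graph has 7 vertices and degree multiset [2, 2, 2, 2, 2, 2, 2]; D is the diagonal matrix of degrees and L = D - A. Diagonalising L (or applying a numerical eigensolver to the 7x7 matrix) gives the spectrum above. There is one zero in the spectrum, matching the 1 component. The largest eigenvalue, 3.8019, is at most the vertex count 7.

[0, 0.7530, 0.7530, 2.4450, 2.4450, 3.8019, 3.8019]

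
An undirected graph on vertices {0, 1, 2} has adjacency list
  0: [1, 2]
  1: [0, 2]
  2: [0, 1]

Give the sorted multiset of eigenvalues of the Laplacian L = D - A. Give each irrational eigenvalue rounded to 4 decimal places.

[0, 3, 3]

Reading degrees in the order [0, 1, 2] gives [2, 2, 2]; set D = diag(2, 2, 2) and form L = D - A. The multiplicity of 0 as a Laplacian eigenvalue equals the number of connected components. There is one zero in the spectrum, matching the 1 component.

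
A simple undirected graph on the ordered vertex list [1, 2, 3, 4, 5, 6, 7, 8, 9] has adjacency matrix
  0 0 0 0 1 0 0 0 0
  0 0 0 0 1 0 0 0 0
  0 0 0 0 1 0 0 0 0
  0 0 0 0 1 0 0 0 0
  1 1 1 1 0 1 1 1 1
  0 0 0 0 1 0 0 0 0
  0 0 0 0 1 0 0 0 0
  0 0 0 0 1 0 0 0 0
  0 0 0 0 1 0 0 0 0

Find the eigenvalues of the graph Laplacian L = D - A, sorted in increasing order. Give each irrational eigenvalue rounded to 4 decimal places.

[0, 1, 1, 1, 1, 1, 1, 1, 9]

Each diagonal entry of L is the vertex degree and each off-diagonal entry is -1 where an edge is present, 0 otherwise; in the order [1, 2, 3, 4, 5, 6, 7, 8, 9] the diagonal is [1, 1, 1, 1, 8, 1, 1, 1, 1]. Diagonalising L (or applying a numerical eigensolver to the 9x9 matrix) gives the spectrum above. The single zero eigenvalue shows the graph is connected. The eigenvalues sum to 16, which equals trace(L) = 2|E|.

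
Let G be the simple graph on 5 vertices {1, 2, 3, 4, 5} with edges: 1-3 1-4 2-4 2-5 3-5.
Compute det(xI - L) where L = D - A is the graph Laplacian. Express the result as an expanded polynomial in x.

With the vertex order [1, 2, 3, 4, 5], the degrees are [2, 2, 2, 2, 2], giving D = diag(2, 2, 2, 2, 2) and L = D - A. L has integer entries, so p(x) = det(xI - L) has integer coefficients. Expanding the determinant yields x^5 - 10x^4 + 35x^3 - 50x^2 + 25x. The coefficient of x^4 equals -trace(L) = -10, matching the sum of degrees. There is one zero in the spectrum, matching the 1 component.

x^5 - 10x^4 + 35x^3 - 50x^2 + 25x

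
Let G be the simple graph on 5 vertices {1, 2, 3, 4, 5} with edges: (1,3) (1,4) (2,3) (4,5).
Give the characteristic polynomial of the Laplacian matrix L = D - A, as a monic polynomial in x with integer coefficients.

With the vertex order [1, 2, 3, 4, 5], the degrees are [2, 1, 2, 2, 1], giving D = diag(2, 1, 2, 2, 1) and L = D - A. Computing det(xI - L) by cofactor expansion (or equivalently via sum-over-permutations) gives x^5 - 8x^4 + 21x^3 - 20x^2 + 5x. The constant term is 0 because L is singular (the all-ones vector lies in its kernel). The eigenvalues sum to 8, which equals trace(L) = 2|E|. There is one zero in the spectrum, matching the 1 component.

x^5 - 8x^4 + 21x^3 - 20x^2 + 5x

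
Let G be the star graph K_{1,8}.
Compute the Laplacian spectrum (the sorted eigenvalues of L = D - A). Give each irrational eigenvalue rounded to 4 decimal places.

The graph has 9 vertices and degree multiset [8, 1, 1, 1, 1, 1, 1, 1, 1]; D is the diagonal matrix of degrees and L = D - A. Diagonalising L (or applying a numerical eigensolver to the 9x9 matrix) gives the spectrum above. The single zero eigenvalue shows the graph is connected.

[0, 1, 1, 1, 1, 1, 1, 1, 9]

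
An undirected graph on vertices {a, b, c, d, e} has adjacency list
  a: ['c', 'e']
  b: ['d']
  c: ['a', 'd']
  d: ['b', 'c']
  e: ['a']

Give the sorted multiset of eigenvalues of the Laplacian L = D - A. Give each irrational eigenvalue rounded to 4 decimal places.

Each diagonal entry of L is the vertex degree and each off-diagonal entry is -1 where an edge is present, 0 otherwise; in the order [a, b, c, d, e] the diagonal is [2, 1, 2, 2, 1]. Since every row of L sums to 0, the all-ones vector is in the kernel and 0 is an eigenvalue. The single zero eigenvalue shows the graph is connected. By the matrix-tree theorem the graph has (1/5) * product of the nonzero eigenvalues = 1 spanning tree.

[0, 0.3820, 1.3820, 2.6180, 3.6180]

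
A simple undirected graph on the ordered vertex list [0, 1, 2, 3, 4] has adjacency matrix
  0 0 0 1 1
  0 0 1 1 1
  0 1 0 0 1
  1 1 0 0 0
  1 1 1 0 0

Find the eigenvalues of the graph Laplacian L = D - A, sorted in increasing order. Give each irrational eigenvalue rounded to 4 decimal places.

Reading degrees in the order [0, 1, 2, 3, 4] gives [2, 3, 2, 2, 3]; set D = diag(2, 3, 2, 2, 3) and form L = D - A. Since every row of L sums to 0, the all-ones vector is in the kernel and 0 is an eigenvalue. The largest eigenvalue, 4.6180, is at most the vertex count 5. The eigenvalues sum to 12, which equals trace(L) = 2|E|.

[0, 1.3820, 2.3820, 3.6180, 4.6180]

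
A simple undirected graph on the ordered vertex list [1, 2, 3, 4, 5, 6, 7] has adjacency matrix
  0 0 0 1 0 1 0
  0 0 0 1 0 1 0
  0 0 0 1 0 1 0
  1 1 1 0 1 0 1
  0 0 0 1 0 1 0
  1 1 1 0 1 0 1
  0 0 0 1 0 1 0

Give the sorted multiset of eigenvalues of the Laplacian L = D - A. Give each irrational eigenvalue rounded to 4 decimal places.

[0, 2, 2, 2, 2, 5, 7]

Each diagonal entry of L is the vertex degree and each off-diagonal entry is -1 where an edge is present, 0 otherwise; in the order [1, 2, 3, 4, 5, 6, 7] the diagonal is [2, 2, 2, 5, 2, 5, 2]. Diagonalising L (or applying a numerical eigensolver to the 7x7 matrix) gives the spectrum above.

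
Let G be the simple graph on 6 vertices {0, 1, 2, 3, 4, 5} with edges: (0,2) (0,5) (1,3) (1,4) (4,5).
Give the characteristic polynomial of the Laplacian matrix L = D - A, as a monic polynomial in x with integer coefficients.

With the vertex order [0, 1, 2, 3, 4, 5], the degrees are [2, 2, 1, 1, 2, 2], giving D = diag(2, 2, 1, 1, 2, 2) and L = D - A. Computing det(xI - L) by cofactor expansion (or equivalently via sum-over-permutations) gives x^6 - 10x^5 + 36x^4 - 56x^3 + 35x^2 - 6x. Since p(0) = det(-L) = 0, x divides p(x). By the matrix-tree theorem the graph has (1/6) * product of the nonzero eigenvalues = 1 spanning tree.

x^6 - 10x^5 + 36x^4 - 56x^3 + 35x^2 - 6x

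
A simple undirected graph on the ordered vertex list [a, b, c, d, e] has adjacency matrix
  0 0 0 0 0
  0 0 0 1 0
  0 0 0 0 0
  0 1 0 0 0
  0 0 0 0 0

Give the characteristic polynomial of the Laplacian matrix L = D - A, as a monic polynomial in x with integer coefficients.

With the vertex order [a, b, c, d, e], the degrees are [0, 1, 0, 1, 0], giving D = diag(0, 1, 0, 1, 0) and L = D - A. The eigenvalues of L are [0, 0, 0, 0, 2]; the characteristic polynomial is the product of (x - lambda_i), which multiplies out to x^5 - 2x^4. The constant term is 0 because L is singular (the all-ones vector lies in its kernel). There are 4 zeros in the spectrum, matching the 4 components.

x^5 - 2x^4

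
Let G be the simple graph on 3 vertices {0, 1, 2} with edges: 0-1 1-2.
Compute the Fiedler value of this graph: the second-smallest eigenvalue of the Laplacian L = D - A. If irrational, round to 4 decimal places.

Each diagonal entry of L is the vertex degree and each off-diagonal entry is -1 where an edge is present, 0 otherwise; in the order [0, 1, 2] the diagonal is [1, 2, 1]. The sorted Laplacian eigenvalues are [0, 1, 3]; the algebraic connectivity is the second entry, 1.

1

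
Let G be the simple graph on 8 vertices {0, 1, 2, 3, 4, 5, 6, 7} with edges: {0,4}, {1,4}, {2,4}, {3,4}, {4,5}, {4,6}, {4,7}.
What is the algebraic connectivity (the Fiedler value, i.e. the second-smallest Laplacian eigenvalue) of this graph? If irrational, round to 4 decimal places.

With the vertex order [0, 1, 2, 3, 4, 5, 6, 7], the degrees are [1, 1, 1, 1, 7, 1, 1, 1], giving D = diag(1, 1, 1, 1, 7, 1, 1, 1) and L = D - A. The smallest Laplacian eigenvalue is always 0. The next one, lambda_2 = 1, measures how hard the graph is to disconnect: larger values mean better connectivity. The largest eigenvalue, 8, is at most the vertex count 8. The eigenvalues sum to 14, which equals trace(L) = 2|E|.

1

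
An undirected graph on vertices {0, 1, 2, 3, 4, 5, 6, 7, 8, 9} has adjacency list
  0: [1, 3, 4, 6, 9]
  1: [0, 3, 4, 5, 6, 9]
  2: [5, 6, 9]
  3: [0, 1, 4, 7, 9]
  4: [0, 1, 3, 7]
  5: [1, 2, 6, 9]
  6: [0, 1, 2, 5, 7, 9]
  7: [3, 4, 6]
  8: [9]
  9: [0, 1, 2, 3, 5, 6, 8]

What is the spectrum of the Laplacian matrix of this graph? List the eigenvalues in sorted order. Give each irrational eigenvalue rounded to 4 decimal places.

Each diagonal entry of L is the vertex degree and each off-diagonal entry is -1 where an edge is present, 0 otherwise; in the order [0, 1, 2, 3, 4, 5, 6, 7, 8, 9] the diagonal is [5, 6, 3, 5, 4, 4, 6, 3, 1, 7]. The multiplicity of 0 as a Laplacian eigenvalue equals the number of connected components. The single zero eigenvalue shows the graph is connected. The eigenvalues sum to 44, which equals trace(L) = 2|E|.

[0, 0.9397, 1.8715, 3.3242, 4.3744, 5.0339, 5.6879, 6.8490, 7.7212, 8.1982]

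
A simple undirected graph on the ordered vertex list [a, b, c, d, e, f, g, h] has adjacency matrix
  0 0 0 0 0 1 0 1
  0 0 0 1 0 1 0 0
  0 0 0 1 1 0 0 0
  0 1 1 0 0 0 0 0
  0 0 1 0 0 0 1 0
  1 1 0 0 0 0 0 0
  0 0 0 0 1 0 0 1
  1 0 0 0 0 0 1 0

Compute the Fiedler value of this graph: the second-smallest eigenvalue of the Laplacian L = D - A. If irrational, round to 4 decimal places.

Each diagonal entry of L is the vertex degree and each off-diagonal entry is -1 where an edge is present, 0 otherwise; in the order [a, b, c, d, e, f, g, h] the diagonal is [2, 2, 2, 2, 2, 2, 2, 2]. The smallest Laplacian eigenvalue is always 0. The next one, lambda_2 = 0.5858, measures how hard the graph is to disconnect: larger values mean better connectivity. The eigenvalues sum to 16, which equals trace(L) = 2|E|. By the matrix-tree theorem the graph has (1/8) * product of the nonzero eigenvalues = 8 spanning trees.

0.5858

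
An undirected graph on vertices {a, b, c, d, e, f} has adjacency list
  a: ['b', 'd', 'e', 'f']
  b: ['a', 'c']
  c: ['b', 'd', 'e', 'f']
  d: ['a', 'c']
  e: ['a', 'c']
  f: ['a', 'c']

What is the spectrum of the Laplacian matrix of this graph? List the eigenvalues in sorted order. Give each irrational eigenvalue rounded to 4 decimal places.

With the vertex order [a, b, c, d, e, f], the degrees are [4, 2, 4, 2, 2, 2], giving D = diag(4, 2, 4, 2, 2, 2) and L = D - A. Since every row of L sums to 0, the all-ones vector is in the kernel and 0 is an eigenvalue. The eigenvalues sum to 16, which equals trace(L) = 2|E|.

[0, 2, 2, 2, 4, 6]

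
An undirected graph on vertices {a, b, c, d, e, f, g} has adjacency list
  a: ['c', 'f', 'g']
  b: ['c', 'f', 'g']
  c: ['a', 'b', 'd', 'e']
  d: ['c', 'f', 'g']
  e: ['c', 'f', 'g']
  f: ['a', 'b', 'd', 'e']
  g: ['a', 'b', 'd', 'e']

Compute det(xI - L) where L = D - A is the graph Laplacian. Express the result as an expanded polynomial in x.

Reading degrees in the order [a, b, c, d, e, f, g] gives [3, 3, 4, 3, 3, 4, 4]; set D = diag(3, 3, 4, 3, 3, 4, 4) and form L = D - A. The eigenvalues of L are [0, 3, 3, 3, 4, 4, 7]; the characteristic polynomial is the product of (x - lambda_i), which multiplies out to x^7 - 24x^6 + 234x^5 - 1192x^4 + 3357x^3 - 4968x^2 + 3024x. Since p(0) = det(-L) = 0, x divides p(x). There is one zero in the spectrum, matching the 1 component.

x^7 - 24x^6 + 234x^5 - 1192x^4 + 3357x^3 - 4968x^2 + 3024x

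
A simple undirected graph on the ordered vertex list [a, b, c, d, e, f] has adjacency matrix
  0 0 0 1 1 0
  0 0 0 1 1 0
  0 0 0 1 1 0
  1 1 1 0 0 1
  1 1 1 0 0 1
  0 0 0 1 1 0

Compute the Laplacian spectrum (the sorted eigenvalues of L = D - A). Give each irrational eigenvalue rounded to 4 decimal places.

[0, 2, 2, 2, 4, 6]

Reading degrees in the order [a, b, c, d, e, f] gives [2, 2, 2, 4, 4, 2]; set D = diag(2, 2, 2, 4, 4, 2) and form L = D - A. Diagonalising L (or applying a numerical eigensolver to the 6x6 matrix) gives the spectrum above.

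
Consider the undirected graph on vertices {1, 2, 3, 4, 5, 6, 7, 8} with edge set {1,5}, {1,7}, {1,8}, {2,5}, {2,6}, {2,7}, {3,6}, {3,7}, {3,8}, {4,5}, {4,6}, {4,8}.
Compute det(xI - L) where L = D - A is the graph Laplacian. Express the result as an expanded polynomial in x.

x^8 - 24x^7 + 240x^6 - 1296x^5 + 4080x^4 - 7488x^3 + 7424x^2 - 3072x

Each diagonal entry of L is the vertex degree and each off-diagonal entry is -1 where an edge is present, 0 otherwise; in the order [1, 2, 3, 4, 5, 6, 7, 8] the diagonal is [3, 3, 3, 3, 3, 3, 3, 3]. L has integer entries, so p(x) = det(xI - L) has integer coefficients. Expanding the determinant yields x^8 - 24x^7 + 240x^6 - 1296x^5 + 4080x^4 - 7488x^3 + 7424x^2 - 3072x. The coefficient of x^7 equals -trace(L) = -24, matching the sum of degrees. There is one zero in the spectrum, matching the 1 component.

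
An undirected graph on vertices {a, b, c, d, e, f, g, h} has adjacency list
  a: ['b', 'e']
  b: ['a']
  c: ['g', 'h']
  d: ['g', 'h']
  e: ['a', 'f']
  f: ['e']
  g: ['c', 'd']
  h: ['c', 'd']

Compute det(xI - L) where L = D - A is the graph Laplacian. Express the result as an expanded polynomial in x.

x^8 - 14x^7 + 78x^6 - 220x^5 + 328x^4 - 240x^3 + 64x^2

Each diagonal entry of L is the vertex degree and each off-diagonal entry is -1 where an edge is present, 0 otherwise; in the order [a, b, c, d, e, f, g, h] the diagonal is [2, 1, 2, 2, 2, 1, 2, 2]. L has integer entries, so p(x) = det(xI - L) has integer coefficients. Expanding the determinant yields x^8 - 14x^7 + 78x^6 - 220x^5 + 328x^4 - 240x^3 + 64x^2. The coefficient of x^7 equals -trace(L) = -14, matching the sum of degrees. There are 2 zeros in the spectrum, matching the 2 components. The eigenvalues sum to 14, which equals trace(L) = 2|E|.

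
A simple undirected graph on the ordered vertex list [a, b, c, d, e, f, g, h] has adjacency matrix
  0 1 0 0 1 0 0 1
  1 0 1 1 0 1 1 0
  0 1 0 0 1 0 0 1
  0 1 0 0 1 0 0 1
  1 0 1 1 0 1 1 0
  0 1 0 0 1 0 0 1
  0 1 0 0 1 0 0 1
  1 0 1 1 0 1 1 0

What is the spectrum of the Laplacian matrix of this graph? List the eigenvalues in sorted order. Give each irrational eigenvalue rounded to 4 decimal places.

[0, 3, 3, 3, 3, 5, 5, 8]

Each diagonal entry of L is the vertex degree and each off-diagonal entry is -1 where an edge is present, 0 otherwise; in the order [a, b, c, d, e, f, g, h] the diagonal is [3, 5, 3, 3, 5, 3, 3, 5]. L is symmetric positive semidefinite, so every eigenvalue is real and nonnegative. The single zero eigenvalue shows the graph is connected. By the matrix-tree theorem the graph has (1/8) * product of the nonzero eigenvalues = 2025 spanning trees.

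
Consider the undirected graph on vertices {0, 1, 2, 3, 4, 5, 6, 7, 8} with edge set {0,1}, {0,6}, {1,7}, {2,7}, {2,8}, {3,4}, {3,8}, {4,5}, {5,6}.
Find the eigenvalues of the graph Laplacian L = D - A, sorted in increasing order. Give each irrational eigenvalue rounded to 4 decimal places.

Reading degrees in the order [0, 1, 2, 3, 4, 5, 6, 7, 8] gives [2, 2, 2, 2, 2, 2, 2, 2, 2]; set D = diag(2, 2, 2, 2, 2, 2, 2, 2, 2) and form L = D - A. The multiplicity of 0 as a Laplacian eigenvalue equals the number of connected components. There is one zero in the spectrum, matching the 1 component.

[0, 0.4679, 0.4679, 1.6527, 1.6527, 3, 3, 3.8794, 3.8794]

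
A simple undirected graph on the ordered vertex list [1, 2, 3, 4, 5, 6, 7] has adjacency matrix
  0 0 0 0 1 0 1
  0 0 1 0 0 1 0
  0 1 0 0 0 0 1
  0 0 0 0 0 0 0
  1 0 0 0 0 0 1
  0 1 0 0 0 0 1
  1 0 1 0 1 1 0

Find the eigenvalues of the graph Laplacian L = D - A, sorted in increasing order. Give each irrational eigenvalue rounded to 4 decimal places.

Reading degrees in the order [1, 2, 3, 4, 5, 6, 7] gives [2, 2, 2, 0, 2, 2, 4]; set D = diag(2, 2, 2, 0, 2, 2, 4) and form L = D - A. L is symmetric positive semidefinite, so every eigenvalue is real and nonnegative. The 2 zero eigenvalues correspond to the 2 connected components. The largest eigenvalue, 5.2361, is at most the vertex count 7.

[0, 0, 0.7639, 2, 3, 3, 5.2361]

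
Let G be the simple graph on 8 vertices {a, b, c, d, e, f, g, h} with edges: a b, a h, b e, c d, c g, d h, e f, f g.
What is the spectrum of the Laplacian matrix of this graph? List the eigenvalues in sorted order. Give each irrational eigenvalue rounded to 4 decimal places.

With the vertex order [a, b, c, d, e, f, g, h], the degrees are [2, 2, 2, 2, 2, 2, 2, 2], giving D = diag(2, 2, 2, 2, 2, 2, 2, 2) and L = D - A. Since every row of L sums to 0, the all-ones vector is in the kernel and 0 is an eigenvalue. The single zero eigenvalue shows the graph is connected.

[0, 0.5858, 0.5858, 2, 2, 3.4142, 3.4142, 4]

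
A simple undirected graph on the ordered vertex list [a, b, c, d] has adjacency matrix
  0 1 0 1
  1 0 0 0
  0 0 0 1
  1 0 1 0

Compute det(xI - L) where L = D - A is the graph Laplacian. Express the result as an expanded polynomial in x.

Reading degrees in the order [a, b, c, d] gives [2, 1, 1, 2]; set D = diag(2, 1, 1, 2) and form L = D - A. L has integer entries, so p(x) = det(xI - L) has integer coefficients. Expanding the determinant yields x^4 - 6x^3 + 10x^2 - 4x. The constant term is 0 because L is singular (the all-ones vector lies in its kernel).

x^4 - 6x^3 + 10x^2 - 4x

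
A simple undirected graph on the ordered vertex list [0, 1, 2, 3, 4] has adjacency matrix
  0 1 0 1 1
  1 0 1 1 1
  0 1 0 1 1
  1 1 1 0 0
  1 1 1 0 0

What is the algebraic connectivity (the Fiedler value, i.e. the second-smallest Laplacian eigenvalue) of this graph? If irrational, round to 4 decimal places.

3

Each diagonal entry of L is the vertex degree and each off-diagonal entry is -1 where an edge is present, 0 otherwise; in the order [0, 1, 2, 3, 4] the diagonal is [3, 4, 3, 3, 3]. The smallest Laplacian eigenvalue is always 0. The next one, lambda_2 = 3, measures how hard the graph is to disconnect: larger values mean better connectivity. By the matrix-tree theorem the graph has (1/5) * product of the nonzero eigenvalues = 45 spanning trees.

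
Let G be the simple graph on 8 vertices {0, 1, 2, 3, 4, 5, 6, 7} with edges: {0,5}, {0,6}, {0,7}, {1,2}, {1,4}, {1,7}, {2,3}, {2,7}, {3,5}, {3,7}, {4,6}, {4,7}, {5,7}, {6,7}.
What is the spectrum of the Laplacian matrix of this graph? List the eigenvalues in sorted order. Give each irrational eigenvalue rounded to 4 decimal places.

[0, 1.7530, 1.7530, 3.4450, 3.4450, 4.8019, 4.8019, 8]

Reading degrees in the order [0, 1, 2, 3, 4, 5, 6, 7] gives [3, 3, 3, 3, 3, 3, 3, 7]; set D = diag(3, 3, 3, 3, 3, 3, 3, 7) and form L = D - A. L is symmetric positive semidefinite, so every eigenvalue is real and nonnegative. The eigenvalues sum to 28, which equals trace(L) = 2|E|. There is one zero in the spectrum, matching the 1 component.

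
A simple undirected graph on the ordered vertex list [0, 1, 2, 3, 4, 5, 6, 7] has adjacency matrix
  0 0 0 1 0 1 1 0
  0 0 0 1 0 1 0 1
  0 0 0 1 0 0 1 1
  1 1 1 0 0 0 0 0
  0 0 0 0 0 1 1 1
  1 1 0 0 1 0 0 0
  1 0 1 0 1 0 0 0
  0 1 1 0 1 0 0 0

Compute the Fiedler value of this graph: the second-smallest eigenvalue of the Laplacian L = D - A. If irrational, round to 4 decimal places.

2

With the vertex order [0, 1, 2, 3, 4, 5, 6, 7], the degrees are [3, 3, 3, 3, 3, 3, 3, 3], giving D = diag(3, 3, 3, 3, 3, 3, 3, 3) and L = D - A. Computing the eigenvalues of L and sorting gives [0, 2, 2, 2, 4, 4, 4, 6]. The Fiedler value lambda_2 = 2 is strictly positive, so the graph is connected.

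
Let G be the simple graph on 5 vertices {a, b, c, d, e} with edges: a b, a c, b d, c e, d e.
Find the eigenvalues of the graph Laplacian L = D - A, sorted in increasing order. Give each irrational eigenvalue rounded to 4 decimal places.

Each diagonal entry of L is the vertex degree and each off-diagonal entry is -1 where an edge is present, 0 otherwise; in the order [a, b, c, d, e] the diagonal is [2, 2, 2, 2, 2]. Diagonalising L (or applying a numerical eigensolver to the 5x5 matrix) gives the spectrum above. The single zero eigenvalue shows the graph is connected. There is one zero in the spectrum, matching the 1 component.

[0, 1.3820, 1.3820, 3.6180, 3.6180]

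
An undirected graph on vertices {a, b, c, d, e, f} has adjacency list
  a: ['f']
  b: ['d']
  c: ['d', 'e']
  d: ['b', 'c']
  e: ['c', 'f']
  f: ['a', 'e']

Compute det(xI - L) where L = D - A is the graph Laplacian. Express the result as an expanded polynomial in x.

x^6 - 10x^5 + 36x^4 - 56x^3 + 35x^2 - 6x

With the vertex order [a, b, c, d, e, f], the degrees are [1, 1, 2, 2, 2, 2], giving D = diag(1, 1, 2, 2, 2, 2) and L = D - A. L has integer entries, so p(x) = det(xI - L) has integer coefficients. Expanding the determinant yields x^6 - 10x^5 + 36x^4 - 56x^3 + 35x^2 - 6x. The constant term is 0 because L is singular (the all-ones vector lies in its kernel). The eigenvalues sum to 10, which equals trace(L) = 2|E|. By the matrix-tree theorem the graph has (1/6) * product of the nonzero eigenvalues = 1 spanning tree.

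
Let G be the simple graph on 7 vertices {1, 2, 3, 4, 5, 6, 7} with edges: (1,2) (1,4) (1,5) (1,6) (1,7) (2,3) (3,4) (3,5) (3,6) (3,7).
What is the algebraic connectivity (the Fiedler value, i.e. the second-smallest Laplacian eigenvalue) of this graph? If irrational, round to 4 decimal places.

2

Reading degrees in the order [1, 2, 3, 4, 5, 6, 7] gives [5, 2, 5, 2, 2, 2, 2]; set D = diag(5, 2, 5, 2, 2, 2, 2) and form L = D - A. The sorted Laplacian eigenvalues are [0, 2, 2, 2, 2, 5, 7]; the algebraic connectivity is the second entry, 2. The eigenvalues sum to 20, which equals trace(L) = 2|E|.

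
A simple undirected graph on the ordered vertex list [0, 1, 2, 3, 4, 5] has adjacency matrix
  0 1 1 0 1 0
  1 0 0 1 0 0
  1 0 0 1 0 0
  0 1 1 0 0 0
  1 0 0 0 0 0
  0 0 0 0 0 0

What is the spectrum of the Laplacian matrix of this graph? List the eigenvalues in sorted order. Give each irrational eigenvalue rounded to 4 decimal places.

Reading degrees in the order [0, 1, 2, 3, 4, 5] gives [3, 2, 2, 2, 1, 0]; set D = diag(3, 2, 2, 2, 1, 0) and form L = D - A. The multiplicity of 0 as a Laplacian eigenvalue equals the number of connected components. The 2 zero eigenvalues correspond to the 2 connected components.

[0, 0, 0.8299, 2, 2.6889, 4.4812]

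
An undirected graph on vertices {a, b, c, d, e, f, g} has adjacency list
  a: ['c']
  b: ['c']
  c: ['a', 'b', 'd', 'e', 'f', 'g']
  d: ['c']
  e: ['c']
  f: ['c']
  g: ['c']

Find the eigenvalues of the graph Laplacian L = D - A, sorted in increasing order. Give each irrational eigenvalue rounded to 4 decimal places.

Each diagonal entry of L is the vertex degree and each off-diagonal entry is -1 where an edge is present, 0 otherwise; in the order [a, b, c, d, e, f, g] the diagonal is [1, 1, 6, 1, 1, 1, 1]. The multiplicity of 0 as a Laplacian eigenvalue equals the number of connected components. The single zero eigenvalue shows the graph is connected. There is one zero in the spectrum, matching the 1 component.

[0, 1, 1, 1, 1, 1, 7]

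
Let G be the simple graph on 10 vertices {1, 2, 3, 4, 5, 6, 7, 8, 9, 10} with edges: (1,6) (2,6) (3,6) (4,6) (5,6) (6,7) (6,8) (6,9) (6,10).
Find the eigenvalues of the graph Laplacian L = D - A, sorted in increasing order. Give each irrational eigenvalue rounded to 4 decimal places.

[0, 1, 1, 1, 1, 1, 1, 1, 1, 10]

With the vertex order [1, 2, 3, 4, 5, 6, 7, 8, 9, 10], the degrees are [1, 1, 1, 1, 1, 9, 1, 1, 1, 1], giving D = diag(1, 1, 1, 1, 1, 9, 1, 1, 1, 1) and L = D - A. Since every row of L sums to 0, the all-ones vector is in the kernel and 0 is an eigenvalue. The single zero eigenvalue shows the graph is connected.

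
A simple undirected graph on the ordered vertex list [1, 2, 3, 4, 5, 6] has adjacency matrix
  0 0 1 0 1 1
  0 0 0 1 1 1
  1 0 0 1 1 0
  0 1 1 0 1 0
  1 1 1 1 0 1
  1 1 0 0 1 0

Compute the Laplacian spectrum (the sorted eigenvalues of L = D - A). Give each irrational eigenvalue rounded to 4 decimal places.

Reading degrees in the order [1, 2, 3, 4, 5, 6] gives [3, 3, 3, 3, 5, 3]; set D = diag(3, 3, 3, 3, 5, 3) and form L = D - A. L is symmetric positive semidefinite, so every eigenvalue is real and nonnegative. There is one zero in the spectrum, matching the 1 component.

[0, 2.3820, 2.3820, 4.6180, 4.6180, 6]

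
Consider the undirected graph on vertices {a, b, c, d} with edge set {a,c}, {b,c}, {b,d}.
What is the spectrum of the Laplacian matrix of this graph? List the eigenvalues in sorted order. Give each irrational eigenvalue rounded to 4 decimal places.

[0, 0.5858, 2, 3.4142]

With the vertex order [a, b, c, d], the degrees are [1, 2, 2, 1], giving D = diag(1, 2, 2, 1) and L = D - A. Since every row of L sums to 0, the all-ones vector is in the kernel and 0 is an eigenvalue. The single zero eigenvalue shows the graph is connected. By the matrix-tree theorem the graph has (1/4) * product of the nonzero eigenvalues = 1 spanning tree. There is one zero in the spectrum, matching the 1 component.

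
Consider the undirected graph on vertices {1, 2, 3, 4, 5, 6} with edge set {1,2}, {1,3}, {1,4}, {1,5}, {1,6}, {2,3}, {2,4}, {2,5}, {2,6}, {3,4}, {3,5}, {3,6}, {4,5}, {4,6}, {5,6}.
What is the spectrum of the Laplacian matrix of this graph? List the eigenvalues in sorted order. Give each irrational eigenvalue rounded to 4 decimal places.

[0, 6, 6, 6, 6, 6]

Each diagonal entry of L is the vertex degree and each off-diagonal entry is -1 where an edge is present, 0 otherwise; in the order [1, 2, 3, 4, 5, 6] the diagonal is [5, 5, 5, 5, 5, 5]. Diagonalising L (or applying a numerical eigensolver to the 6x6 matrix) gives the spectrum above. The single zero eigenvalue shows the graph is connected. The largest eigenvalue, 6, is at most the vertex count 6.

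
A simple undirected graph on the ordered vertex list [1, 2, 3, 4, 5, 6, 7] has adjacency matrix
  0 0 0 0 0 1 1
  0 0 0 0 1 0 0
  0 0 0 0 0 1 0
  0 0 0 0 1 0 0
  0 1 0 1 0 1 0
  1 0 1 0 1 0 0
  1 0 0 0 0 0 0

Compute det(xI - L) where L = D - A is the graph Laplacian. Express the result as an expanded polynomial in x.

x^7 - 12x^6 + 53x^5 - 108x^4 + 105x^3 - 46x^2 + 7x

Reading degrees in the order [1, 2, 3, 4, 5, 6, 7] gives [2, 1, 1, 1, 3, 3, 1]; set D = diag(2, 1, 1, 1, 3, 3, 1) and form L = D - A. Computing det(xI - L) by cofactor expansion (or equivalently via sum-over-permutations) gives x^7 - 12x^6 + 53x^5 - 108x^4 + 105x^3 - 46x^2 + 7x. The constant term is 0 because L is singular (the all-ones vector lies in its kernel). The largest eigenvalue, 4.6287, is at most the vertex count 7.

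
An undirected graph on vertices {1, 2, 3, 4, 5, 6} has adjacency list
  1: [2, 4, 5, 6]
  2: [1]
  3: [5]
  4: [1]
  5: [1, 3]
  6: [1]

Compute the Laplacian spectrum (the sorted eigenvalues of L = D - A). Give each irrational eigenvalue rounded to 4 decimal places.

Each diagonal entry of L is the vertex degree and each off-diagonal entry is -1 where an edge is present, 0 otherwise; in the order [1, 2, 3, 4, 5, 6] the diagonal is [4, 1, 1, 1, 2, 1]. The multiplicity of 0 as a Laplacian eigenvalue equals the number of connected components. The eigenvalues sum to 10, which equals trace(L) = 2|E|. By the matrix-tree theorem the graph has (1/6) * product of the nonzero eigenvalues = 1 spanning tree.

[0, 0.4859, 1, 1, 2.4280, 5.0861]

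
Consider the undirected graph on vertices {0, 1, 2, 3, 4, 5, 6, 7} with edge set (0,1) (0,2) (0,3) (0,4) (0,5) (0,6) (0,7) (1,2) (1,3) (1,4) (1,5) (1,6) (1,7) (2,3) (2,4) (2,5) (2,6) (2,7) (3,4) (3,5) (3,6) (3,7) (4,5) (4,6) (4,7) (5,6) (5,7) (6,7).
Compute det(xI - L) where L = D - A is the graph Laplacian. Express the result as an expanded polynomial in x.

Each diagonal entry of L is the vertex degree and each off-diagonal entry is -1 where an edge is present, 0 otherwise; in the order [0, 1, 2, 3, 4, 5, 6, 7] the diagonal is [7, 7, 7, 7, 7, 7, 7, 7]. Computing det(xI - L) by cofactor expansion (or equivalently via sum-over-permutations) gives x^8 - 56x^7 + 1344x^6 - 17920x^5 + 143360x^4 - 688128x^3 + 1835008x^2 - 2097152x. The coefficient of x^7 equals -trace(L) = -56, matching the sum of degrees. The largest eigenvalue, 8, is at most the vertex count 8. There is one zero in the spectrum, matching the 1 component.

x^8 - 56x^7 + 1344x^6 - 17920x^5 + 143360x^4 - 688128x^3 + 1835008x^2 - 2097152x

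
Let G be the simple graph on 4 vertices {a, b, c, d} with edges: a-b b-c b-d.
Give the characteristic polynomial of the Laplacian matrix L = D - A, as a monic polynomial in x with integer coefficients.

Reading degrees in the order [a, b, c, d] gives [1, 3, 1, 1]; set D = diag(1, 3, 1, 1) and form L = D - A. Computing det(xI - L) by cofactor expansion (or equivalently via sum-over-permutations) gives x^4 - 6x^3 + 9x^2 - 4x. The constant term is 0 because L is singular (the all-ones vector lies in its kernel). The eigenvalues sum to 6, which equals trace(L) = 2|E|.

x^4 - 6x^3 + 9x^2 - 4x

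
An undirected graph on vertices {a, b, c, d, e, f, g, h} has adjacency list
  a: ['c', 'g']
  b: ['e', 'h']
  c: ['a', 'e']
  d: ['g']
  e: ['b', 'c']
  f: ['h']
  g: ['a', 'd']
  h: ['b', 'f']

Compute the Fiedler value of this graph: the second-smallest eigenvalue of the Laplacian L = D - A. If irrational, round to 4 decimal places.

Reading degrees in the order [a, b, c, d, e, f, g, h] gives [2, 2, 2, 1, 2, 1, 2, 2]; set D = diag(2, 2, 2, 1, 2, 1, 2, 2) and form L = D - A. Computing the eigenvalues of L and sorting gives [0, 0.1522, 0.5858, 1.2346, 2, 2.7654, 3.4142, 3.8478]. The Fiedler value lambda_2 = 0.1522 is strictly positive, so the graph is connected.

0.1522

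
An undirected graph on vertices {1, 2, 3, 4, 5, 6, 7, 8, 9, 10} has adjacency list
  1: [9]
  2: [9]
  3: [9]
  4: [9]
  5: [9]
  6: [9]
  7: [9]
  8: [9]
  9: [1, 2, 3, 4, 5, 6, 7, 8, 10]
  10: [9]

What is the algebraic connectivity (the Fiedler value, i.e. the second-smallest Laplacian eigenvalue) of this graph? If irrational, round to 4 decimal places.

1

Reading degrees in the order [1, 2, 3, 4, 5, 6, 7, 8, 9, 10] gives [1, 1, 1, 1, 1, 1, 1, 1, 9, 1]; set D = diag(1, 1, 1, 1, 1, 1, 1, 1, 9, 1) and form L = D - A. Computing the eigenvalues of L and sorting gives [0, 1, 1, 1, 1, 1, 1, 1, 1, 10]. The Fiedler value lambda_2 = 1 is strictly positive, so the graph is connected. There is one zero in the spectrum, matching the 1 component. The eigenvalues sum to 18, which equals trace(L) = 2|E|.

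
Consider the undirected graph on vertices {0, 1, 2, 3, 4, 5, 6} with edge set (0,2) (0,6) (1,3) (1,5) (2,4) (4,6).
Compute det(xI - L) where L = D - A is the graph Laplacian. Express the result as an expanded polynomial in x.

With the vertex order [0, 1, 2, 3, 4, 5, 6], the degrees are [2, 2, 2, 1, 2, 1, 2], giving D = diag(2, 2, 2, 1, 2, 1, 2) and L = D - A. L has integer entries, so p(x) = det(xI - L) has integer coefficients. Expanding the determinant yields x^7 - 12x^6 + 55x^5 - 120x^4 + 124x^3 - 48x^2. The constant term is 0 because L is singular (the all-ones vector lies in its kernel). The largest eigenvalue, 4, is at most the vertex count 7. The eigenvalues sum to 12, which equals trace(L) = 2|E|.

x^7 - 12x^6 + 55x^5 - 120x^4 + 124x^3 - 48x^2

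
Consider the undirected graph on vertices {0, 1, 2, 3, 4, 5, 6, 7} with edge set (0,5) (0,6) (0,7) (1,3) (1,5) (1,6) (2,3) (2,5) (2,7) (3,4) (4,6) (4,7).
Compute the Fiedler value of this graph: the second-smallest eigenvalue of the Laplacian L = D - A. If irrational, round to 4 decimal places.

With the vertex order [0, 1, 2, 3, 4, 5, 6, 7], the degrees are [3, 3, 3, 3, 3, 3, 3, 3], giving D = diag(3, 3, 3, 3, 3, 3, 3, 3) and L = D - A. The smallest Laplacian eigenvalue is always 0. The next one, lambda_2 = 2, measures how hard the graph is to disconnect: larger values mean better connectivity. By the matrix-tree theorem the graph has (1/8) * product of the nonzero eigenvalues = 384 spanning trees.

2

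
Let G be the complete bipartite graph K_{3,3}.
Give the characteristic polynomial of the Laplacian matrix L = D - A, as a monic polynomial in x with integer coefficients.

x^6 - 18x^5 + 126x^4 - 432x^3 + 729x^2 - 486x

The graph has 6 vertices and degree multiset [3, 3, 3, 3, 3, 3]; D is the diagonal matrix of degrees and L = D - A. The eigenvalues of L are [0, 3, 3, 3, 3, 6]; the characteristic polynomial is the product of (x - lambda_i), which multiplies out to x^6 - 18x^5 + 126x^4 - 432x^3 + 729x^2 - 486x. The constant term is 0 because L is singular (the all-ones vector lies in its kernel). There is one zero in the spectrum, matching the 1 component.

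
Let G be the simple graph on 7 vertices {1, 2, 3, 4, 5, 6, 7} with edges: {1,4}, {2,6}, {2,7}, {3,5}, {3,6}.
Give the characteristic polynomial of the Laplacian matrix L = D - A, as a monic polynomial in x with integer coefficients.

x^7 - 10x^6 + 37x^5 - 62x^4 + 45x^3 - 10x^2

With the vertex order [1, 2, 3, 4, 5, 6, 7], the degrees are [1, 2, 2, 1, 1, 2, 1], giving D = diag(1, 2, 2, 1, 1, 2, 1) and L = D - A. Computing det(xI - L) by cofactor expansion (or equivalently via sum-over-permutations) gives x^7 - 10x^6 + 37x^5 - 62x^4 + 45x^3 - 10x^2. The constant term is 0 because L is singular (the all-ones vector lies in its kernel). The eigenvalues sum to 10, which equals trace(L) = 2|E|. There are 2 zeros in the spectrum, matching the 2 components.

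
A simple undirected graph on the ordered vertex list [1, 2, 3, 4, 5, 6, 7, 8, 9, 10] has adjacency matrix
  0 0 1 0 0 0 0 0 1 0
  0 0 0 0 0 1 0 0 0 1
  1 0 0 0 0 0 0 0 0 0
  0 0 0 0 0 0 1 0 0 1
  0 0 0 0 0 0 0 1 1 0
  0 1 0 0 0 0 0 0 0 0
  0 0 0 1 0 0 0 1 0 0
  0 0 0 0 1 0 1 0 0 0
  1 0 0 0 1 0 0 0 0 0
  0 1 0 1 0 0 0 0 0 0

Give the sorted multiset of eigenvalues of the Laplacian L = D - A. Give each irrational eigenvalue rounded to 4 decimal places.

[0, 0.0979, 0.3820, 0.8244, 1.3820, 2, 2.6180, 3.1756, 3.6180, 3.9021]

Reading degrees in the order [1, 2, 3, 4, 5, 6, 7, 8, 9, 10] gives [2, 2, 1, 2, 2, 1, 2, 2, 2, 2]; set D = diag(2, 2, 1, 2, 2, 1, 2, 2, 2, 2) and form L = D - A. Diagonalising L (or applying a numerical eigensolver to the 10x10 matrix) gives the spectrum above. The largest eigenvalue, 3.9021, is at most the vertex count 10.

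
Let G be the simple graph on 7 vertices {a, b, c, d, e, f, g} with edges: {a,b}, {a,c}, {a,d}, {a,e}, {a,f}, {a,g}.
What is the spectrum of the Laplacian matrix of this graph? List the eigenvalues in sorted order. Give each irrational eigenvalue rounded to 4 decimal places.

Reading degrees in the order [a, b, c, d, e, f, g] gives [6, 1, 1, 1, 1, 1, 1]; set D = diag(6, 1, 1, 1, 1, 1, 1) and form L = D - A. L is symmetric positive semidefinite, so every eigenvalue is real and nonnegative. There is one zero in the spectrum, matching the 1 component.

[0, 1, 1, 1, 1, 1, 7]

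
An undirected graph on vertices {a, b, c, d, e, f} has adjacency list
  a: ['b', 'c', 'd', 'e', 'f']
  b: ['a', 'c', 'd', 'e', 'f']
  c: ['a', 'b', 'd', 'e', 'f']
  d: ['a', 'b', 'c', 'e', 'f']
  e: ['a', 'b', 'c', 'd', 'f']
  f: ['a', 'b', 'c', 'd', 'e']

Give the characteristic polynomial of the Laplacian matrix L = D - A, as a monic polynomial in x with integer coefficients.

Reading degrees in the order [a, b, c, d, e, f] gives [5, 5, 5, 5, 5, 5]; set D = diag(5, 5, 5, 5, 5, 5) and form L = D - A. Computing det(xI - L) by cofactor expansion (or equivalently via sum-over-permutations) gives x^6 - 30x^5 + 360x^4 - 2160x^3 + 6480x^2 - 7776x. The coefficient of x^5 equals -trace(L) = -30, matching the sum of degrees.

x^6 - 30x^5 + 360x^4 - 2160x^3 + 6480x^2 - 7776x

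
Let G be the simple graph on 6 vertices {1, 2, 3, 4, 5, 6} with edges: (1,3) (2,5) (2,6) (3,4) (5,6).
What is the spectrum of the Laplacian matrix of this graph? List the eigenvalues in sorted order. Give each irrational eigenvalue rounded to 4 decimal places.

With the vertex order [1, 2, 3, 4, 5, 6], the degrees are [1, 2, 2, 1, 2, 2], giving D = diag(1, 2, 2, 1, 2, 2) and L = D - A. Diagonalising L (or applying a numerical eigensolver to the 6x6 matrix) gives the spectrum above. The 2 zero eigenvalues correspond to the 2 connected components. The eigenvalues sum to 10, which equals trace(L) = 2|E|. There are 2 zeros in the spectrum, matching the 2 components.

[0, 0, 1, 3, 3, 3]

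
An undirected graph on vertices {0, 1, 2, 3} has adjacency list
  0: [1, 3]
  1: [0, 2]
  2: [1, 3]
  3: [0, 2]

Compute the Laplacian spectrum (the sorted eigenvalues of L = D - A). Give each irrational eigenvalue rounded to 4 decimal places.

Reading degrees in the order [0, 1, 2, 3] gives [2, 2, 2, 2]; set D = diag(2, 2, 2, 2) and form L = D - A. Since every row of L sums to 0, the all-ones vector is in the kernel and 0 is an eigenvalue. The single zero eigenvalue shows the graph is connected.

[0, 2, 2, 4]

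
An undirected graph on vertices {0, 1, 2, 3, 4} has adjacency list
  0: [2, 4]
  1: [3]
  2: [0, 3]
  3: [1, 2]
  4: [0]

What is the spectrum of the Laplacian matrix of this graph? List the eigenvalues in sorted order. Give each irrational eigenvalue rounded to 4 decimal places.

[0, 0.3820, 1.3820, 2.6180, 3.6180]

With the vertex order [0, 1, 2, 3, 4], the degrees are [2, 1, 2, 2, 1], giving D = diag(2, 1, 2, 2, 1) and L = D - A. The multiplicity of 0 as a Laplacian eigenvalue equals the number of connected components. The single zero eigenvalue shows the graph is connected. There is one zero in the spectrum, matching the 1 component.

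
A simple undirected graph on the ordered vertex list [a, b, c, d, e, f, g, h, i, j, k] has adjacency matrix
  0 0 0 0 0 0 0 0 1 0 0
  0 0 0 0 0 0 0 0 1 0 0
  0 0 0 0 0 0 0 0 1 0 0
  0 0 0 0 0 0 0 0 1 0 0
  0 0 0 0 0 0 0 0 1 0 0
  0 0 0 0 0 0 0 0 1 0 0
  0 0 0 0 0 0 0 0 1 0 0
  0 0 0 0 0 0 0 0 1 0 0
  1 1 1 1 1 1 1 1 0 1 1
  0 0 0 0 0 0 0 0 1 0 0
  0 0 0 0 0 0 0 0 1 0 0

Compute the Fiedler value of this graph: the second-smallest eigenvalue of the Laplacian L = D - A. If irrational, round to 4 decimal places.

1

With the vertex order [a, b, c, d, e, f, g, h, i, j, k], the degrees are [1, 1, 1, 1, 1, 1, 1, 1, 10, 1, 1], giving D = diag(1, 1, 1, 1, 1, 1, 1, 1, 10, 1, 1) and L = D - A. The smallest Laplacian eigenvalue is always 0. The next one, lambda_2 = 1, measures how hard the graph is to disconnect: larger values mean better connectivity. The largest eigenvalue, 11, is at most the vertex count 11. By the matrix-tree theorem the graph has (1/11) * product of the nonzero eigenvalues = 1 spanning tree.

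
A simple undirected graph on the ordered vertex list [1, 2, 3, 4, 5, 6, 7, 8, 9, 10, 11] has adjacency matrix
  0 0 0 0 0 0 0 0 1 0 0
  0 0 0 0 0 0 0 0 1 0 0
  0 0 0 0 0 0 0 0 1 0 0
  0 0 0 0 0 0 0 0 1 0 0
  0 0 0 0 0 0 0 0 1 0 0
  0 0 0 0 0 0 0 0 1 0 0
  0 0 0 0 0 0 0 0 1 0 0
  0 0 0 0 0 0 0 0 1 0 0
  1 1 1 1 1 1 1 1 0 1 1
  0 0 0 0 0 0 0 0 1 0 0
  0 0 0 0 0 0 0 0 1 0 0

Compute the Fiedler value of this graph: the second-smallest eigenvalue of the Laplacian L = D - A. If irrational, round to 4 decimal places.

1

Reading degrees in the order [1, 2, 3, 4, 5, 6, 7, 8, 9, 10, 11] gives [1, 1, 1, 1, 1, 1, 1, 1, 10, 1, 1]; set D = diag(1, 1, 1, 1, 1, 1, 1, 1, 10, 1, 1) and form L = D - A. The smallest Laplacian eigenvalue is always 0. The next one, lambda_2 = 1, measures how hard the graph is to disconnect: larger values mean better connectivity. By the matrix-tree theorem the graph has (1/11) * product of the nonzero eigenvalues = 1 spanning tree.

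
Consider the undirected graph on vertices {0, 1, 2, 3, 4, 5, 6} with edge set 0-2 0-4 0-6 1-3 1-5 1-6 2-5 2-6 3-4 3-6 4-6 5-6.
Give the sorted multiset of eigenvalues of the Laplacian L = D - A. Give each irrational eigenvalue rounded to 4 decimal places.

[0, 2, 2, 4, 4, 5, 7]

With the vertex order [0, 1, 2, 3, 4, 5, 6], the degrees are [3, 3, 3, 3, 3, 3, 6], giving D = diag(3, 3, 3, 3, 3, 3, 6) and L = D - A. The multiplicity of 0 as a Laplacian eigenvalue equals the number of connected components. By the matrix-tree theorem the graph has (1/7) * product of the nonzero eigenvalues = 320 spanning trees.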